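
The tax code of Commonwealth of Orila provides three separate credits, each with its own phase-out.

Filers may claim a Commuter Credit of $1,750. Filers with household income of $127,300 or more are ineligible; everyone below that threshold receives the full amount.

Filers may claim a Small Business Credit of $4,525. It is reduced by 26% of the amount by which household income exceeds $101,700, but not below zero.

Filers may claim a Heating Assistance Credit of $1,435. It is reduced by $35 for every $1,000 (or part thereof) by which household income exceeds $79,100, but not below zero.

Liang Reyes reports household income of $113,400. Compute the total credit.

Commuter Credit: $113,400 is below the $127,300 cutoff, so the full $1,750 applies.
Small Business Credit: 26% of the $11,700 excess over $101,700 is $3,042; credit = $4,525 − $3,042 = $1,483.
Heating Assistance Credit: income exceeds $79,100 by $34,300, which is 35 full-or-partial $1,000 increments; reduction = 35 × $35 = $1,225, leaving $210.
Total: $1,750 + $1,483 + $210 = $3,443.

$3,443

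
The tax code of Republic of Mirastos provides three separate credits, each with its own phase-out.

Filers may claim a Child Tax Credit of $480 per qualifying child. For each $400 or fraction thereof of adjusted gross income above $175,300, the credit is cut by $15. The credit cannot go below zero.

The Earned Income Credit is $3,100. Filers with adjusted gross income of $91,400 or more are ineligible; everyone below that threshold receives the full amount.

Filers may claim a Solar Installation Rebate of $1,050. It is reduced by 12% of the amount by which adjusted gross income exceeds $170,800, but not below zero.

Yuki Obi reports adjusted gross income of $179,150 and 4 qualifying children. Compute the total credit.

Child Tax Credit: base = 4 × $480 = $1,920. income exceeds $175,300 by $3,850, which is 10 full-or-partial $400 increments; reduction = 10 × $15 = $150, leaving $1,770.
Earned Income Credit: $179,150 meets or exceeds the $91,400 cutoff, so the credit is $0.
Solar Installation Rebate: 12% of the $8,350 excess over $170,800 is $1,002; credit = $1,050 − $1,002 = $48.
Total: $1,770 + $0 + $48 = $1,818.

$1,818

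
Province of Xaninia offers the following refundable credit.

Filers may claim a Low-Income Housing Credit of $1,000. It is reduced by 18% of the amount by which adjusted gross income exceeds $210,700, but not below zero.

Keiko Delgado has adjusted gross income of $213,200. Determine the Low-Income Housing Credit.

Low-Income Housing Credit: 18% of the $2,500 excess over $210,700 is $450; credit = $1,000 − $450 = $550.

$550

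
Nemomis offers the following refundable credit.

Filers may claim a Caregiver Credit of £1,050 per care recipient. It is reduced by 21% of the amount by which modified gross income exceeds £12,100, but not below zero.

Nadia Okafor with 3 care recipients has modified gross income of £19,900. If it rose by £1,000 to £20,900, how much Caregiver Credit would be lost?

£210

At £19,900 — base = 3 × £1,050 = £3,150. 21% of the £7,800 excess over £12,100 is £1,638; credit = £3,150 − £1,638 = £1,512.
At £20,900 — base = 3 × £1,050 = £3,150. 21% of the £8,800 excess over £12,100 is £1,848; credit = £3,150 − £1,848 = £1,302.
Lost: £1,512 − £1,302 = £210.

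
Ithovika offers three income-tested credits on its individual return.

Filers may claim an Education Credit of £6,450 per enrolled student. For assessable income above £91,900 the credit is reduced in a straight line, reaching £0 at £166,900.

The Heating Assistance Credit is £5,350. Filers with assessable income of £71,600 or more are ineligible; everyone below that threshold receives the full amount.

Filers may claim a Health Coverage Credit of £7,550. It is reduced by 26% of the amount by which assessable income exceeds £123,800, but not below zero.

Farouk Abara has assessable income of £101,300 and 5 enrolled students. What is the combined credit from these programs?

Education Credit: base = 5 × £6,450 = £32,250. £101,300 is £9,400 into a £75,000 phase-out range, leaving 65,600/75,000 of the credit: £32,250 × 65,600/75,000 = £28,208.
Heating Assistance Credit: £101,300 meets or exceeds the £71,600 cutoff, so the credit is £0.
Health Coverage Credit: £101,300 is at or below the £123,800 threshold, so the full £7,550 applies.
Total: £28,208 + £0 + £7,550 = £35,758.

£35,758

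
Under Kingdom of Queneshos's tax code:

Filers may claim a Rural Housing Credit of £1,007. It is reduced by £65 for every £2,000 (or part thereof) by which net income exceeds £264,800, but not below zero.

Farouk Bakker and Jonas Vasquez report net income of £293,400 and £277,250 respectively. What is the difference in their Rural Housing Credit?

£520

Farouk (£293,400): Rural Housing Credit: income exceeds £264,800 by £28,600, which is 15 full-or-partial £2,000 increments; reduction = 15 × £65 = £975, leaving £32.
Jonas (£277,250): Rural Housing Credit: income exceeds £264,800 by £12,450, which is 7 full-or-partial £2,000 increments; reduction = 7 × £65 = £455, leaving £552.
Difference: |£32 − £552| = £520.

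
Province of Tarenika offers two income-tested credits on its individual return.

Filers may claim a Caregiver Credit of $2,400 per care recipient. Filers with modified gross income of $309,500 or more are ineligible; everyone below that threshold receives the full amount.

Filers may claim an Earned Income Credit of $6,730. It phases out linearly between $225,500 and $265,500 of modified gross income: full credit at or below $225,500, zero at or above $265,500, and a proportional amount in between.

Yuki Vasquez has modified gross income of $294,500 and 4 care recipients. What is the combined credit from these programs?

Caregiver Credit: base = 4 × $2,400 = $9,600. $294,500 is below the $309,500 cutoff, so the full $9,600 applies.
Earned Income Credit: $294,500 is at or above $265,500, so the credit is $0.
Total: $9,600 + $0 = $9,600.

$9,600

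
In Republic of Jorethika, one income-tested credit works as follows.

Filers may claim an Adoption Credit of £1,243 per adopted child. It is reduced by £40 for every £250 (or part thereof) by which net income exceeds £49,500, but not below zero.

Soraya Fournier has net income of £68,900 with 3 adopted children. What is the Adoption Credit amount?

£609

Adoption Credit: base = 3 × £1,243 = £3,729. income exceeds £49,500 by £19,400, which is 78 full-or-partial £250 increments; reduction = 78 × £40 = £3,120, leaving £609.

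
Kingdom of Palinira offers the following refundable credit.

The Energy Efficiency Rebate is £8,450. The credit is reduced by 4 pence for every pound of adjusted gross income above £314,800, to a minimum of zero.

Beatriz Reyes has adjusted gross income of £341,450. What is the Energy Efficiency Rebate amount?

£7,384

Energy Efficiency Rebate: 4% of the £26,650 excess over £314,800 is £1,066; credit = £8,450 − £1,066 = £7,384.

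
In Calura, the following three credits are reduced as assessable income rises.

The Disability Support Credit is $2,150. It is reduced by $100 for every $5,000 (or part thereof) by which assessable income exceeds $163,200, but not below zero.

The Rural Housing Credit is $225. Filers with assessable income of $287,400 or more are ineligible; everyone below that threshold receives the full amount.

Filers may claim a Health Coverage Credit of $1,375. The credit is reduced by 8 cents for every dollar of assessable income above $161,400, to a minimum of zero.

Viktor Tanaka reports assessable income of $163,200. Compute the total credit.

Disability Support Credit: $163,200 is at or below the $163,200 threshold, so the full $2,150 applies.
Rural Housing Credit: $163,200 is below the $287,400 cutoff, so the full $225 applies.
Health Coverage Credit: 8% of the $1,800 excess over $161,400 is $144; credit = $1,375 − $144 = $1,231.
Total: $2,150 + $225 + $1,231 = $3,606.

$3,606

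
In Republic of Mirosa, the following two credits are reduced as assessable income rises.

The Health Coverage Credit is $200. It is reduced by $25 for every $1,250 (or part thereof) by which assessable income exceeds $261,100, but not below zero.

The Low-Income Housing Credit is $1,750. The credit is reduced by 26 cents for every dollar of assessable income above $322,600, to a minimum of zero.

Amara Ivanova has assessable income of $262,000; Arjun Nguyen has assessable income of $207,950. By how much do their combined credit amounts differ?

$25

Amara ($262,000): Health Coverage Credit: income exceeds $261,100 by $900, which is 1 full-or-partial $1,250 increment; reduction = 1 × $25 = $25, leaving $175. Low-Income Housing Credit: $262,000 is at or below the $322,600 threshold, so the full $1,750 applies. total $175 + $1,750 = $1,925
Arjun ($207,950): Health Coverage Credit: $207,950 is at or below the $261,100 threshold, so the full $200 applies. Low-Income Housing Credit: $207,950 is at or below the $322,600 threshold, so the full $1,750 applies. total $200 + $1,750 = $1,950
Difference: |$1,925 − $1,950| = $25.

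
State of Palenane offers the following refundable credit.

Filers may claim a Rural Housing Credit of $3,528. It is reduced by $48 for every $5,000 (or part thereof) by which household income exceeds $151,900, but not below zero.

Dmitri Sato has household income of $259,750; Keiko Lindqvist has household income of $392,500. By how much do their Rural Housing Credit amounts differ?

Dmitri ($259,750): Rural Housing Credit: income exceeds $151,900 by $107,850, which is 22 full-or-partial $5,000 increments; reduction = 22 × $48 = $1,056, leaving $2,472.
Keiko ($392,500): Rural Housing Credit: income exceeds $151,900 by $240,600, which is 49 full-or-partial $5,000 increments; reduction = 49 × $48 = $2,352, leaving $1,176.
Difference: |$2,472 − $1,176| = $1,296.

$1,296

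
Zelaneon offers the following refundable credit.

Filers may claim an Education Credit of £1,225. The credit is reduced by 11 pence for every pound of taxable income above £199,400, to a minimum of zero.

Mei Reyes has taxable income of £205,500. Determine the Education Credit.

£554

Education Credit: 11% of the £6,100 excess over £199,400 is £671; credit = £1,225 − £671 = £554.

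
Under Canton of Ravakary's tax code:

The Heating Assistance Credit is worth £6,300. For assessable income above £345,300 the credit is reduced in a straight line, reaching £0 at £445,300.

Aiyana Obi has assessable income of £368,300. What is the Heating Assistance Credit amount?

£4,851

Heating Assistance Credit: £368,300 is £23,000 into a £100,000 phase-out range, leaving 77,000/100,000 of the credit: £6,300 × 77,000/100,000 = £4,851.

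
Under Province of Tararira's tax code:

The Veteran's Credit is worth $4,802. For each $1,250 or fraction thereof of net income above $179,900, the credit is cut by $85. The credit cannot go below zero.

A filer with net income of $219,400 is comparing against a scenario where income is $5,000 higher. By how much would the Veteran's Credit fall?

At $219,400 — income exceeds $179,900 by $39,500, which is 32 full-or-partial $1,250 increments; reduction = 32 × $85 = $2,720, leaving $2,082.
At $224,400 — income exceeds $179,900 by $44,500, which is 36 full-or-partial $1,250 increments; reduction = 36 × $85 = $3,060, leaving $1,742.
Lost: $2,082 − $1,742 = $340.

$340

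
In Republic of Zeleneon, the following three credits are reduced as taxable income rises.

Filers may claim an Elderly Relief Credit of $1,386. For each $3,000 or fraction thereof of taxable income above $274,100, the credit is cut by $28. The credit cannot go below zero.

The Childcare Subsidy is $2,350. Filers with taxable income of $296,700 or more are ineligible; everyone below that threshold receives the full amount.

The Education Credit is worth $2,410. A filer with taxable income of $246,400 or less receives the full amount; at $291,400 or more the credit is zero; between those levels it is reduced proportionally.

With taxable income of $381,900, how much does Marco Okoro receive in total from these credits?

Elderly Relief Credit: income exceeds $274,100 by $107,800, which is 36 full-or-partial $3,000 increments; reduction = 36 × $28 = $1,008, leaving $378.
Childcare Subsidy: $381,900 meets or exceeds the $296,700 cutoff, so the credit is $0.
Education Credit: $381,900 is at or above $291,400, so the credit is $0.
Total: $378 + $0 + $0 = $378.

$378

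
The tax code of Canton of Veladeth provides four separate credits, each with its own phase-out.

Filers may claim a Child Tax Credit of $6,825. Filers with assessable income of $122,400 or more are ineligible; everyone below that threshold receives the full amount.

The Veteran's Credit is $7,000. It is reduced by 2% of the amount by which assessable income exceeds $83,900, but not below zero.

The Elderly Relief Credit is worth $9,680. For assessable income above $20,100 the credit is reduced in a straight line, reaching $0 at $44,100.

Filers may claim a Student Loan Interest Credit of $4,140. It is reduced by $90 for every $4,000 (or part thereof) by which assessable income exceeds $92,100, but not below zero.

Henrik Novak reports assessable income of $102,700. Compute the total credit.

$17,319

Child Tax Credit: $102,700 is below the $122,400 cutoff, so the full $6,825 applies.
Veteran's Credit: 2% of the $18,800 excess over $83,900 is $376; credit = $7,000 − $376 = $6,624.
Elderly Relief Credit: $102,700 is at or above $44,100, so the credit is $0.
Student Loan Interest Credit: income exceeds $92,100 by $10,600, which is 3 full-or-partial $4,000 increments; reduction = 3 × $90 = $270, leaving $3,870.
Total: $6,825 + $6,624 + $0 + $3,870 = $17,319.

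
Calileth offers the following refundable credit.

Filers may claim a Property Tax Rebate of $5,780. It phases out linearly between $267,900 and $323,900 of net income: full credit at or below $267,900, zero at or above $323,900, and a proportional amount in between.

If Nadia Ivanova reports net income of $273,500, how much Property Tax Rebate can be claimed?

Property Tax Rebate: $273,500 is $5,600 into a $56,000 phase-out range, leaving 50,400/56,000 of the credit: $5,780 × 50,400/56,000 = $5,202.

$5,202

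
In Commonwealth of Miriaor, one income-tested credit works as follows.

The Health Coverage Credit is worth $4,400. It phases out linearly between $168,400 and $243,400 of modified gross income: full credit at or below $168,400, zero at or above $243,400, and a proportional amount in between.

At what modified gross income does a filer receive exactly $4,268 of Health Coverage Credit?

$4,268 is 4,268/4,400 of the full $4,400, so 132/4,400 of the $75,000 range has been used: income = $168,400 + $75,000 × 132/4,400 = $170,650.

$170,650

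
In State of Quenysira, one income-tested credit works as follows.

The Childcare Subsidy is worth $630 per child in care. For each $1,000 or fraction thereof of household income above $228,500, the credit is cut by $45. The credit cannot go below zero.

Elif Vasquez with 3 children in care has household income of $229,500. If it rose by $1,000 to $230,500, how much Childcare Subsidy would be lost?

$45

At $229,500 — base = 3 × $630 = $1,890. income exceeds $228,500 by $1,000, which is 1 full-or-partial $1,000 increment; reduction = 1 × $45 = $45, leaving $1,845.
At $230,500 — base = 3 × $630 = $1,890. income exceeds $228,500 by $2,000, which is 2 full-or-partial $1,000 increments; reduction = 2 × $45 = $90, leaving $1,800.
Lost: $1,845 − $1,800 = $45.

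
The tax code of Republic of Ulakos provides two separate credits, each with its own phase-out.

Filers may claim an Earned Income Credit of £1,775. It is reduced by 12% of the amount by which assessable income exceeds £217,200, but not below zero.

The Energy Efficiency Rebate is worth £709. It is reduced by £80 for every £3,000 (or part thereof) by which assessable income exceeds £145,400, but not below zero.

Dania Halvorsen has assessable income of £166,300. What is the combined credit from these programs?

£1,924

Earned Income Credit: £166,300 is at or below the £217,200 threshold, so the full £1,775 applies.
Energy Efficiency Rebate: income exceeds £145,400 by £20,900, which is 7 full-or-partial £3,000 increments; reduction = 7 × £80 = £560, leaving £149.
Total: £1,775 + £149 = £1,924.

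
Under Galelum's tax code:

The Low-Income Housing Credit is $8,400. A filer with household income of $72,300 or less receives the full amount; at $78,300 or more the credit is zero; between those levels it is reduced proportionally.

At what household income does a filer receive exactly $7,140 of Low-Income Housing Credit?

$73,200

$7,140 is 7,140/8,400 of the full $8,400, so 1,260/8,400 of the $6,000 range has been used: income = $72,300 + $6,000 × 1,260/8,400 = $73,200.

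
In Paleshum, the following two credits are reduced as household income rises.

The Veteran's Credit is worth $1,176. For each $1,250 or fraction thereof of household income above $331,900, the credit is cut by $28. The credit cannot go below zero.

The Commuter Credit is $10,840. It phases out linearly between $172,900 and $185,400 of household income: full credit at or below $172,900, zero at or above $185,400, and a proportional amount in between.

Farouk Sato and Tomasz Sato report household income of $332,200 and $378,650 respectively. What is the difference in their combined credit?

$1,036

Farouk ($332,200): Veteran's Credit: income exceeds $331,900 by $300, which is 1 full-or-partial $1,250 increment; reduction = 1 × $28 = $28, leaving $1,148. Commuter Credit: $332,200 is at or above $185,400, so the credit is $0. total $1,148 + $0 = $1,148
Tomasz ($378,650): Veteran's Credit: income exceeds $331,900 by $46,750, which is 38 full-or-partial $1,250 increments; reduction = 38 × $28 = $1,064, leaving $112. Commuter Credit: $378,650 is at or above $185,400, so the credit is $0. total $112 + $0 = $112
Difference: |$1,148 − $112| = $1,036.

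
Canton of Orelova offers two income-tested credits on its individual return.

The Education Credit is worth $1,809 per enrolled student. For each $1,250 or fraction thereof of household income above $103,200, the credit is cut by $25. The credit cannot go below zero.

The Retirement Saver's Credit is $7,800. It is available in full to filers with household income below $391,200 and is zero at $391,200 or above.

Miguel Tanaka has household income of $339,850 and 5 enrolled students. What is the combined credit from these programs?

$12,095

Education Credit: base = 5 × $1,809 = $9,045. income exceeds $103,200 by $236,650, which is 190 full-or-partial $1,250 increments; reduction = 190 × $25 = $4,750, leaving $4,295.
Retirement Saver's Credit: $339,850 is below the $391,200 cutoff, so the full $7,800 applies.
Total: $4,295 + $7,800 = $12,095.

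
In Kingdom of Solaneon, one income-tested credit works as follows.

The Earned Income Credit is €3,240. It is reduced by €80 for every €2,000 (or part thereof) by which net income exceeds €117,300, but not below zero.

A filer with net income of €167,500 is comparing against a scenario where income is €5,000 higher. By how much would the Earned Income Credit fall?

At €167,500 — income exceeds €117,300 by €50,200, which is 26 full-or-partial €2,000 increments; reduction = 26 × €80 = €2,080, leaving €1,160.
At €172,500 — income exceeds €117,300 by €55,200, which is 28 full-or-partial €2,000 increments; reduction = 28 × €80 = €2,240, leaving €1,000.
Lost: €1,160 − €1,000 = €160.

€160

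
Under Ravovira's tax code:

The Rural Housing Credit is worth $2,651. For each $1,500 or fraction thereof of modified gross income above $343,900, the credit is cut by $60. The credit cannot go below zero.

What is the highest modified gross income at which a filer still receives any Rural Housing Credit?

After 44 increments the reduction is 44 × $60 = $2,640, leaving $11; one more increment wipes it out. Increment 44 ends at excess 44 × $1,500 = $66,000, so the highest qualifying income is $343,900 + $66,000 = $409,900.

$409,900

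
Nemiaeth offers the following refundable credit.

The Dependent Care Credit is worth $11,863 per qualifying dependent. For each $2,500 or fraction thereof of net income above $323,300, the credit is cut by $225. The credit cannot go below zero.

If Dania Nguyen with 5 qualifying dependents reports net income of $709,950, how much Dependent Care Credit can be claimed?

$24,440

Dependent Care Credit: base = 5 × $11,863 = $59,315. income exceeds $323,300 by $386,650, which is 155 full-or-partial $2,500 increments; reduction = 155 × $225 = $34,875, leaving $24,440.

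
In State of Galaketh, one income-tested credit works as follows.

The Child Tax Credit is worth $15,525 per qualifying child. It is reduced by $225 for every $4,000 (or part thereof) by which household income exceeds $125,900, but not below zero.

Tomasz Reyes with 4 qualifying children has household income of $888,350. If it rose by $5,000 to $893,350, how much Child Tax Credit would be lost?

$225

At $888,350 — base = 4 × $15,525 = $62,100. income exceeds $125,900 by $762,450, which is 191 full-or-partial $4,000 increments; reduction = 191 × $225 = $42,975, leaving $19,125.
At $893,350 — base = 4 × $15,525 = $62,100. income exceeds $125,900 by $767,450, which is 192 full-or-partial $4,000 increments; reduction = 192 × $225 = $43,200, leaving $18,900.
Lost: $19,125 − $18,900 = $225.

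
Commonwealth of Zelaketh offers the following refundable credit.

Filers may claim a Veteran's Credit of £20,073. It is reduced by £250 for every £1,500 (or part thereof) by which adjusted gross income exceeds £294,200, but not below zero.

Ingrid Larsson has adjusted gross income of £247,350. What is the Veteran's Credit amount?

Veteran's Credit: £247,350 is at or below the £294,200 threshold, so the full £20,073 applies.

£20,073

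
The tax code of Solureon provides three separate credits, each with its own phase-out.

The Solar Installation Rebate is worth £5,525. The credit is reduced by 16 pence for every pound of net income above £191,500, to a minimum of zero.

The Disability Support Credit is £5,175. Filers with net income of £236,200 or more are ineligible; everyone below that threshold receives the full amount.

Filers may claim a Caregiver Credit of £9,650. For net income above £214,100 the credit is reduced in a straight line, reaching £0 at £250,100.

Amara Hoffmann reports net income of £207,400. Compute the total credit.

£17,806

Solar Installation Rebate: 16% of the £15,900 excess over £191,500 is £2,544; credit = £5,525 − £2,544 = £2,981.
Disability Support Credit: £207,400 is below the £236,200 cutoff, so the full £5,175 applies.
Caregiver Credit: £207,400 is at or below the £214,100 threshold, so the full £9,650 applies.
Total: £2,981 + £5,175 + £9,650 = £17,806.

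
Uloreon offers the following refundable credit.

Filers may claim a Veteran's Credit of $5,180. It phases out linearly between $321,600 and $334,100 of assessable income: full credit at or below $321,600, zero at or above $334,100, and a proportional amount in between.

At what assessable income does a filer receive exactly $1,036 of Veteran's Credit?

$331,600

$1,036 is 1,036/5,180 of the full $5,180, so 4,144/5,180 of the $12,500 range has been used: income = $321,600 + $12,500 × 4,144/5,180 = $331,600.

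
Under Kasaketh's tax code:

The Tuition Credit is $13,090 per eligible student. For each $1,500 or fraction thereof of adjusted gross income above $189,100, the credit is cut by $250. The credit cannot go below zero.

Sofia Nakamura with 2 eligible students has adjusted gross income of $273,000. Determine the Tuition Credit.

$12,180

Tuition Credit: base = 2 × $13,090 = $26,180. income exceeds $189,100 by $83,900, which is 56 full-or-partial $1,500 increments; reduction = 56 × $250 = $14,000, leaving $12,180.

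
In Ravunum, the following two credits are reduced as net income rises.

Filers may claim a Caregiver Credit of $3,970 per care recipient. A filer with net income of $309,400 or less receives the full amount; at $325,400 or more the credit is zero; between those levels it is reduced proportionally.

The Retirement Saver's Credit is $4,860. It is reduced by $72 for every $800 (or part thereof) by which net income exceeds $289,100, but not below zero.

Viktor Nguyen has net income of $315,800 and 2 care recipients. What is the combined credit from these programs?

Caregiver Credit: base = 2 × $3,970 = $7,940. $315,800 is $6,400 into a $16,000 phase-out range, leaving 9,600/16,000 of the credit: $7,940 × 9,600/16,000 = $4,764.
Retirement Saver's Credit: income exceeds $289,100 by $26,700, which is 34 full-or-partial $800 increments; reduction = 34 × $72 = $2,448, leaving $2,412.
Total: $4,764 + $2,412 = $7,176.

$7,176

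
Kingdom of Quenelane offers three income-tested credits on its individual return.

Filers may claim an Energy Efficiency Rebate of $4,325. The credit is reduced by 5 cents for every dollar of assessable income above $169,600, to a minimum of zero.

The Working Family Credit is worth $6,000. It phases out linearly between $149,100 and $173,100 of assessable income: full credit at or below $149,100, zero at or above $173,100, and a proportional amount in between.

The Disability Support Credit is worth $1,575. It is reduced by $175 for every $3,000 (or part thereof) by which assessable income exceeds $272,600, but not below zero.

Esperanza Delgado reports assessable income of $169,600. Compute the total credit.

$6,775

Energy Efficiency Rebate: $169,600 is at or below the $169,600 threshold, so the full $4,325 applies.
Working Family Credit: $169,600 is $20,500 into a $24,000 phase-out range, leaving 3,500/24,000 of the credit: $6,000 × 3,500/24,000 = $875.
Disability Support Credit: $169,600 is at or below the $272,600 threshold, so the full $1,575 applies.
Total: $4,325 + $875 + $1,575 = $6,775.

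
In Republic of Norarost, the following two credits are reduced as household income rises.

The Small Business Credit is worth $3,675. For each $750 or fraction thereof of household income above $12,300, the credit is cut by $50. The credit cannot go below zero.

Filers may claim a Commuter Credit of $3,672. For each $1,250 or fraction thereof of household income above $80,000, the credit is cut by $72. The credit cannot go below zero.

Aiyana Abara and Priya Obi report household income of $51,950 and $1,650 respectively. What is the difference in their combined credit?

$2,650

Aiyana ($51,950): Small Business Credit: income exceeds $12,300 by $39,650, which is 53 full-or-partial $750 increments; reduction = 53 × $50 = $2,650, leaving $1,025. Commuter Credit: $51,950 is at or below the $80,000 threshold, so the full $3,672 applies. total $1,025 + $3,672 = $4,697
Priya ($1,650): Small Business Credit: $1,650 is at or below the $12,300 threshold, so the full $3,675 applies. Commuter Credit: $1,650 is at or below the $80,000 threshold, so the full $3,672 applies. total $3,675 + $3,672 = $7,347
Difference: |$4,697 − $7,347| = $2,650.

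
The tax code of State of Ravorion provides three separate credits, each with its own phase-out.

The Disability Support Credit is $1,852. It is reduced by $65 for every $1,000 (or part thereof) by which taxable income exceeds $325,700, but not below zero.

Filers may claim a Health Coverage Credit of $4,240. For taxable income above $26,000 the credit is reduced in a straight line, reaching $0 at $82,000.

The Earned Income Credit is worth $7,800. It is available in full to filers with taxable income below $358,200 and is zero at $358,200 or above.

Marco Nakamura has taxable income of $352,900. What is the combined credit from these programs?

$7,832

Disability Support Credit: income exceeds $325,700 by $27,200, which is 28 full-or-partial $1,000 increments; reduction = 28 × $65 = $1,820, leaving $32.
Health Coverage Credit: $352,900 is at or above $82,000, so the credit is $0.
Earned Income Credit: $352,900 is below the $358,200 cutoff, so the full $7,800 applies.
Total: $32 + $0 + $7,800 = $7,832.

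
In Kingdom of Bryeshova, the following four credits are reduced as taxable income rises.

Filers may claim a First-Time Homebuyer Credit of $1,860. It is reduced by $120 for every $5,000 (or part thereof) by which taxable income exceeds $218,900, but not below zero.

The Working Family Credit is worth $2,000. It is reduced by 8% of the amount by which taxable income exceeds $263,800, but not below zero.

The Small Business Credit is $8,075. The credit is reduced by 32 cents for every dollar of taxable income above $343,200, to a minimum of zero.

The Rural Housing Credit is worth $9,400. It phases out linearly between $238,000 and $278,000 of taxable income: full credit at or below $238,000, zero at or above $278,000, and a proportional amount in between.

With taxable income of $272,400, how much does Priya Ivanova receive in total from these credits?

$11,243

First-Time Homebuyer Credit: income exceeds $218,900 by $53,500, which is 11 full-or-partial $5,000 increments; reduction = 11 × $120 = $1,320, leaving $540.
Working Family Credit: 8% of the $8,600 excess over $263,800 is $688; credit = $2,000 − $688 = $1,312.
Small Business Credit: $272,400 is at or below the $343,200 threshold, so the full $8,075 applies.
Rural Housing Credit: $272,400 is $34,400 into a $40,000 phase-out range, leaving 5,600/40,000 of the credit: $9,400 × 5,600/40,000 = $1,316.
Total: $540 + $1,312 + $8,075 + $1,316 = $11,243.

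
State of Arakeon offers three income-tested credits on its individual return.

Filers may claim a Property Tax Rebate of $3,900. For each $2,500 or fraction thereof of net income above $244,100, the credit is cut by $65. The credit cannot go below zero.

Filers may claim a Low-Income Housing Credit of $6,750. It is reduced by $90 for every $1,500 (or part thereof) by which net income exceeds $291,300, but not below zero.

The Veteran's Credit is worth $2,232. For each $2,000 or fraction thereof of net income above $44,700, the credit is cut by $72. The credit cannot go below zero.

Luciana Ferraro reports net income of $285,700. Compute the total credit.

$9,545

Property Tax Rebate: income exceeds $244,100 by $41,600, which is 17 full-or-partial $2,500 increments; reduction = 17 × $65 = $1,105, leaving $2,795.
Low-Income Housing Credit: $285,700 is at or below the $291,300 threshold, so the full $6,750 applies.
Veteran's Credit: income exceeds $44,700 by $241,000 → 121 increments × $72 = $8,712 ≥ base, so the credit is $0.
Total: $2,795 + $6,750 + $0 = $9,545.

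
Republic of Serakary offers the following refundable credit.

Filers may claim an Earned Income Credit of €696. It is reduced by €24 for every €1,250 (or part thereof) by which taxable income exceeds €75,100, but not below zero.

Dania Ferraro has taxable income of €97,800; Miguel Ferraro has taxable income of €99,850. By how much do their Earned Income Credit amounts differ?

Dania (€97,800): Earned Income Credit: income exceeds €75,100 by €22,700, which is 19 full-or-partial €1,250 increments; reduction = 19 × €24 = €456, leaving €240.
Miguel (€99,850): Earned Income Credit: income exceeds €75,100 by €24,750, which is 20 full-or-partial €1,250 increments; reduction = 20 × €24 = €480, leaving €216.
Difference: |€240 − €216| = €24.

€24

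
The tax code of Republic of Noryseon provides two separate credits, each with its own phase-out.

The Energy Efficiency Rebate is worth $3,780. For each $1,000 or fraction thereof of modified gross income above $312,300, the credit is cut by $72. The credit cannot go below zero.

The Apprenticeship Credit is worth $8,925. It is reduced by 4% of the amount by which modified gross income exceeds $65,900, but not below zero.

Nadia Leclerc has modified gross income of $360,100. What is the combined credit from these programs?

Energy Efficiency Rebate: income exceeds $312,300 by $47,800, which is 48 full-or-partial $1,000 increments; reduction = 48 × $72 = $3,456, leaving $324.
Apprenticeship Credit: 4% of the $294,200 excess over $65,900 is $11,768 ≥ base, so the credit is $0.
Total: $324 + $0 = $324.

$324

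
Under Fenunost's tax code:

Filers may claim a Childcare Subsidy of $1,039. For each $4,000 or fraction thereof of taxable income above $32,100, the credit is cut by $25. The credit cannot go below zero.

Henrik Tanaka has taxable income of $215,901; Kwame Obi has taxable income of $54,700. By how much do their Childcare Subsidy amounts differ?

$889

Henrik ($215,901): Childcare Subsidy: income exceeds $32,100 by $183,801 → 46 increments × $25 = $1,150 ≥ base, so the credit is $0.
Kwame ($54,700): Childcare Subsidy: income exceeds $32,100 by $22,600, which is 6 full-or-partial $4,000 increments; reduction = 6 × $25 = $150, leaving $889.
Difference: |$0 − $889| = $889.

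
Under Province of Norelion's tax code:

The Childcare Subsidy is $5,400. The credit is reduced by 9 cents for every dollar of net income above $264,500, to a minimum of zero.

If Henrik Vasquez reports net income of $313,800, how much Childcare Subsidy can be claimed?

$963

Childcare Subsidy: 9% of the $49,300 excess over $264,500 is $4,437; credit = $5,400 − $4,437 = $963.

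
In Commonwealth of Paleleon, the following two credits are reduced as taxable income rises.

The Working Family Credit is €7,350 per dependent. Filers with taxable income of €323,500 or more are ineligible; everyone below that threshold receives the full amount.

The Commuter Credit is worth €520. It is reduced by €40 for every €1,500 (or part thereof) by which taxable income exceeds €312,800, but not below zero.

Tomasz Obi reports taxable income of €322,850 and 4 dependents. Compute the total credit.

€29,640

Working Family Credit: base = 4 × €7,350 = €29,400. €322,850 is below the €323,500 cutoff, so the full €29,400 applies.
Commuter Credit: income exceeds €312,800 by €10,050, which is 7 full-or-partial €1,500 increments; reduction = 7 × €40 = €280, leaving €240.
Total: €29,400 + €240 = €29,640.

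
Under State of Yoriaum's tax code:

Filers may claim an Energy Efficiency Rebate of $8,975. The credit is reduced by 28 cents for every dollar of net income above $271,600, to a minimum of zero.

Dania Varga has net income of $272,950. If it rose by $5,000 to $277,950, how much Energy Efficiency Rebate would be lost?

$1,400

At $272,950 — 28% of the $1,350 excess over $271,600 is $378; credit = $8,975 − $378 = $8,597.
At $277,950 — 28% of the $6,350 excess over $271,600 is $1,778; credit = $8,975 − $1,778 = $7,197.
Lost: $8,597 − $7,197 = $1,400.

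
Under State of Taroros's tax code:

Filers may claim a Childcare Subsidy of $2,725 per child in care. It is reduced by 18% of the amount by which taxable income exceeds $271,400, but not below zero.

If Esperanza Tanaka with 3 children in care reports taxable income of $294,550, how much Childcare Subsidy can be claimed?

Childcare Subsidy: base = 3 × $2,725 = $8,175. 18% of the $23,150 excess over $271,400 is $4,167; credit = $8,175 − $4,167 = $4,008.

$4,008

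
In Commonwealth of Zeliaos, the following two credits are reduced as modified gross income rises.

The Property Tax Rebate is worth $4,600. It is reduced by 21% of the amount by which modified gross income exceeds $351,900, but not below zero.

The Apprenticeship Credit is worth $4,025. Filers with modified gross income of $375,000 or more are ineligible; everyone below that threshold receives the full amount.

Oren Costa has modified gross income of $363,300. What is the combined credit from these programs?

$6,231

Property Tax Rebate: 21% of the $11,400 excess over $351,900 is $2,394; credit = $4,600 − $2,394 = $2,206.
Apprenticeship Credit: $363,300 is below the $375,000 cutoff, so the full $4,025 applies.
Total: $2,206 + $4,025 = $6,231.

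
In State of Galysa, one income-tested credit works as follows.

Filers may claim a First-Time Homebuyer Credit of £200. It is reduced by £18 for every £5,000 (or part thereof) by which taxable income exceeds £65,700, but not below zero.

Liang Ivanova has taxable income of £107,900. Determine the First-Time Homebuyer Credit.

First-Time Homebuyer Credit: income exceeds £65,700 by £42,200, which is 9 full-or-partial £5,000 increments; reduction = 9 × £18 = £162, leaving £38.

£38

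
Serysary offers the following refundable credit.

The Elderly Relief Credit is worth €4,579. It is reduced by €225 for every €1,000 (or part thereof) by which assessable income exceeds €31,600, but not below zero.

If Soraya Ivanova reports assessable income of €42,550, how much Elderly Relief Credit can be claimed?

Elderly Relief Credit: income exceeds €31,600 by €10,950, which is 11 full-or-partial €1,000 increments; reduction = 11 × €225 = €2,475, leaving €2,104.

€2,104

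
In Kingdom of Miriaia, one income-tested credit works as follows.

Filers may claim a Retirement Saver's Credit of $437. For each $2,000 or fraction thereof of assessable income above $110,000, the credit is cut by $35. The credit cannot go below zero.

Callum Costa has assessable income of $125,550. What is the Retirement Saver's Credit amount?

Retirement Saver's Credit: income exceeds $110,000 by $15,550, which is 8 full-or-partial $2,000 increments; reduction = 8 × $35 = $280, leaving $157.

$157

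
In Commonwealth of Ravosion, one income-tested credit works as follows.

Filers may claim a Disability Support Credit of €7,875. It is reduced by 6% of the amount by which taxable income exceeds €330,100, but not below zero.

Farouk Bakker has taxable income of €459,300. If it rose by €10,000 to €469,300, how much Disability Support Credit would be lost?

€123

At €459,300 — 6% of the €129,200 excess over €330,100 is €7,752; credit = €7,875 − €7,752 = €123.
At €469,300 — 6% of the €139,200 excess over €330,100 is €8,352 ≥ base, so the credit is €0.
Lost: €123 − €0 = €123.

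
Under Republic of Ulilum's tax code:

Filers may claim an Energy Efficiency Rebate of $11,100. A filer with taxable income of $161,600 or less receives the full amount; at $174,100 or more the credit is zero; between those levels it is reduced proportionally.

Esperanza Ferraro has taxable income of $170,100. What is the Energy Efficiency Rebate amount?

Energy Efficiency Rebate: $170,100 is $8,500 into a $12,500 phase-out range, leaving 4,000/12,500 of the credit: $11,100 × 4,000/12,500 = $3,552.

$3,552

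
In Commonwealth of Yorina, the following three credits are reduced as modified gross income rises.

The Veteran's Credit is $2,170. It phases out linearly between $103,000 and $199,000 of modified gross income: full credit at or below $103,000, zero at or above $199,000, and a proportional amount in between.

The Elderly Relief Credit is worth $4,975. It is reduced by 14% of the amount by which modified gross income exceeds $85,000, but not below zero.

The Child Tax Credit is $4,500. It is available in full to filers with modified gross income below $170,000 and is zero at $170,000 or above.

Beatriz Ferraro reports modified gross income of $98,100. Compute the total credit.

Veteran's Credit: $98,100 is at or below the $103,000 threshold, so the full $2,170 applies.
Elderly Relief Credit: 14% of the $13,100 excess over $85,000 is $1,834; credit = $4,975 − $1,834 = $3,141.
Child Tax Credit: $98,100 is below the $170,000 cutoff, so the full $4,500 applies.
Total: $2,170 + $3,141 + $4,500 = $9,811.

$9,811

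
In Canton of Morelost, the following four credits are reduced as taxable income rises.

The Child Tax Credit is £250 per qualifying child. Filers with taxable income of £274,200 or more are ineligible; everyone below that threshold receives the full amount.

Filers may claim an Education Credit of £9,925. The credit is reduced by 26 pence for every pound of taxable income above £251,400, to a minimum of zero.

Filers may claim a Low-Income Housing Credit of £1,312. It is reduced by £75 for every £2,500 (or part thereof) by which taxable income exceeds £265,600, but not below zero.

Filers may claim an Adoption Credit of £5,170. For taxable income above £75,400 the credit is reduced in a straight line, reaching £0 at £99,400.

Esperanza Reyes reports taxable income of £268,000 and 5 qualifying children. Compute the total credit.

£8,096

Child Tax Credit: base = 5 × £250 = £1,250. £268,000 is below the £274,200 cutoff, so the full £1,250 applies.
Education Credit: 26% of the £16,600 excess over £251,400 is £4,316; credit = £9,925 − £4,316 = £5,609.
Low-Income Housing Credit: income exceeds £265,600 by £2,400, which is 1 full-or-partial £2,500 increment; reduction = 1 × £75 = £75, leaving £1,237.
Adoption Credit: £268,000 is at or above £99,400, so the credit is £0.
Total: £1,250 + £5,609 + £1,237 + £0 = £8,096.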